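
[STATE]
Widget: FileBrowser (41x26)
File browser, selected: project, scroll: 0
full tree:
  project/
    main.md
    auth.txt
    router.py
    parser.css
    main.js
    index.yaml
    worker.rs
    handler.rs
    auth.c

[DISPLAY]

> [-] project/                           
    main.md                              
    auth.txt                             
    router.py                            
    parser.css                           
    main.js                              
    index.yaml                           
    worker.rs                            
    handler.rs                           
    auth.c                               
                                         
                                         
                                         
                                         
                                         
                                         
                                         
                                         
                                         
                                         
                                         
                                         
                                         
                                         
                                         
                                         


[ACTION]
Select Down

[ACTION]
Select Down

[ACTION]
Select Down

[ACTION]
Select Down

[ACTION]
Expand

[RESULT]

  [-] project/                           
    main.md                              
    auth.txt                             
    router.py                            
  > parser.css                           
    main.js                              
    index.yaml                           
    worker.rs                            
    handler.rs                           
    auth.c                               
                                         
                                         
                                         
                                         
                                         
                                         
                                         
                                         
                                         
                                         
                                         
                                         
                                         
                                         
                                         
                                         


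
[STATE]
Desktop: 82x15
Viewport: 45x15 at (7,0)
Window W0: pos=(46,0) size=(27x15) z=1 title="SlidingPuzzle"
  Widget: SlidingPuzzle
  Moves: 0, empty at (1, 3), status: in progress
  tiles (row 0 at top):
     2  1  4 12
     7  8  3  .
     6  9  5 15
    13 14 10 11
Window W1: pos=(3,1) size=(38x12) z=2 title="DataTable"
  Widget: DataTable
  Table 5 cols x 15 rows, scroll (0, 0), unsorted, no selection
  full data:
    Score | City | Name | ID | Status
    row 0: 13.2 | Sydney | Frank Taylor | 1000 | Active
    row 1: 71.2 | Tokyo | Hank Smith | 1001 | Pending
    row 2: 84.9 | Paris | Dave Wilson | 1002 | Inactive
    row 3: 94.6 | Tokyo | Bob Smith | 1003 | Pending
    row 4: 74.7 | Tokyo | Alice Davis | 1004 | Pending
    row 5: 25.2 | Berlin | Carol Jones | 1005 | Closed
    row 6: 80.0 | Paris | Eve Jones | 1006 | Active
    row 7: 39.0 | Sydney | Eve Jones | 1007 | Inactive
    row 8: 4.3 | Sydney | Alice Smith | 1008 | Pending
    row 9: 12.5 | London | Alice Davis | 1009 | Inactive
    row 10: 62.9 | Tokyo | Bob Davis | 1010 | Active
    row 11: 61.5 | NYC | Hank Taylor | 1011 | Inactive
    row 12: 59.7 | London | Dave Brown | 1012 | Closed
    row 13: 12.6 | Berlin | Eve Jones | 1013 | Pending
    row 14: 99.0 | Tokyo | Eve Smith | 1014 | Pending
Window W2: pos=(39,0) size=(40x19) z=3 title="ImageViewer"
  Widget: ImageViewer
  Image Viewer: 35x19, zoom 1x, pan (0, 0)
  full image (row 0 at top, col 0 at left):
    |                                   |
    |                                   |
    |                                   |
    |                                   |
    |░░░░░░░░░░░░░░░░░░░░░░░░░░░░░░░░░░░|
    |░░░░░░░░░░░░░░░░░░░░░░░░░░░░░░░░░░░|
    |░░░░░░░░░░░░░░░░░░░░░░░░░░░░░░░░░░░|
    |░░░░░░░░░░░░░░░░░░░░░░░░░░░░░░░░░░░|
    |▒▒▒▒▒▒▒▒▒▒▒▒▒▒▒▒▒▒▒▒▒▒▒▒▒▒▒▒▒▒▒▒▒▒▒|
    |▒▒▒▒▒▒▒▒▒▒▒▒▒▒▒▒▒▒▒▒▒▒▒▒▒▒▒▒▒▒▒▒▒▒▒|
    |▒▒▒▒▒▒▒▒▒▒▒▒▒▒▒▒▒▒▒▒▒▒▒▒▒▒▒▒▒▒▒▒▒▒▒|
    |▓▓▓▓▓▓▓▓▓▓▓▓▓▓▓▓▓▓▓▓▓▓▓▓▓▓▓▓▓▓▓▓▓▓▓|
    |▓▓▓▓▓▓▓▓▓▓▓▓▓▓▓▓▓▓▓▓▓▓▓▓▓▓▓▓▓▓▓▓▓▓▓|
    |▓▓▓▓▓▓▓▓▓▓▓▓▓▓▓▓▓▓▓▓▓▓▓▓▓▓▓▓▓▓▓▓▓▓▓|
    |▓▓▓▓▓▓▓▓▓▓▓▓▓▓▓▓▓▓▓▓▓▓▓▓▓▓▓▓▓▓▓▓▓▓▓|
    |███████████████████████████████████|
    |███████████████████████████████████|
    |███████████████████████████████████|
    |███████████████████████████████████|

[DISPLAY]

                                ┏━━━━━━━━━━━━
━━━━━━━━━━━━━━━━━━━━━━━━━━━━━━━━┃ ImageViewer
taTable                         ┠────────────
────────────────────────────────┃            
re│City  │Name        │ID  │Stat┃            
──┼──────┼────────────┼────┼────┃            
2 │Sydney│Frank Taylor│1000│Acti┃            
2 │Tokyo │Hank Smith  │1001│Pend┃░░░░░░░░░░░░
9 │Paris │Dave Wilson │1002│Inac┃░░░░░░░░░░░░
6 │Tokyo │Bob Smith   │1003│Pend┃░░░░░░░░░░░░
7 │Tokyo │Alice Davis │1004│Pend┃░░░░░░░░░░░░
2 │Berlin│Carol Jones │1005│Clos┃▒▒▒▒▒▒▒▒▒▒▒▒
━━━━━━━━━━━━━━━━━━━━━━━━━━━━━━━━┃▒▒▒▒▒▒▒▒▒▒▒▒
                                ┃▒▒▒▒▒▒▒▒▒▒▒▒
                                ┃▓▓▓▓▓▓▓▓▓▓▓▓


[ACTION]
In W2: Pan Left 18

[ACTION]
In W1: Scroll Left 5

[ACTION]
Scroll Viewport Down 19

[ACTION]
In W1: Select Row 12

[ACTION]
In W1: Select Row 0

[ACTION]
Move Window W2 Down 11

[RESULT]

                                ┃            
━━━━━━━━━━━━━━━━━━━━━━━━━━━━━━━━┃            
taTable                         ┃            
────────────────────────────────┃░░░░░░░░░░░░
re│City  │Name        │ID  │Stat┃░░░░░░░░░░░░
──┼──────┼────────────┼────┼────┃░░░░░░░░░░░░
2 │Sydney│Frank Taylor│1000│Acti┃░░░░░░░░░░░░
2 │Tokyo │Hank Smith  │1001│Pend┃▒▒▒▒▒▒▒▒▒▒▒▒
9 │Paris │Dave Wilson │1002│Inac┃▒▒▒▒▒▒▒▒▒▒▒▒
6 │Tokyo │Bob Smith   │1003│Pend┃▒▒▒▒▒▒▒▒▒▒▒▒
7 │Tokyo │Alice Davis │1004│Pend┃▓▓▓▓▓▓▓▓▓▓▓▓
2 │Berlin│Carol Jones │1005│Clos┃▓▓▓▓▓▓▓▓▓▓▓▓
━━━━━━━━━━━━━━━━━━━━━━━━━━━━━━━━┃▓▓▓▓▓▓▓▓▓▓▓▓
                                ┃▓▓▓▓▓▓▓▓▓▓▓▓
                                ┗━━━━━━━━━━━━


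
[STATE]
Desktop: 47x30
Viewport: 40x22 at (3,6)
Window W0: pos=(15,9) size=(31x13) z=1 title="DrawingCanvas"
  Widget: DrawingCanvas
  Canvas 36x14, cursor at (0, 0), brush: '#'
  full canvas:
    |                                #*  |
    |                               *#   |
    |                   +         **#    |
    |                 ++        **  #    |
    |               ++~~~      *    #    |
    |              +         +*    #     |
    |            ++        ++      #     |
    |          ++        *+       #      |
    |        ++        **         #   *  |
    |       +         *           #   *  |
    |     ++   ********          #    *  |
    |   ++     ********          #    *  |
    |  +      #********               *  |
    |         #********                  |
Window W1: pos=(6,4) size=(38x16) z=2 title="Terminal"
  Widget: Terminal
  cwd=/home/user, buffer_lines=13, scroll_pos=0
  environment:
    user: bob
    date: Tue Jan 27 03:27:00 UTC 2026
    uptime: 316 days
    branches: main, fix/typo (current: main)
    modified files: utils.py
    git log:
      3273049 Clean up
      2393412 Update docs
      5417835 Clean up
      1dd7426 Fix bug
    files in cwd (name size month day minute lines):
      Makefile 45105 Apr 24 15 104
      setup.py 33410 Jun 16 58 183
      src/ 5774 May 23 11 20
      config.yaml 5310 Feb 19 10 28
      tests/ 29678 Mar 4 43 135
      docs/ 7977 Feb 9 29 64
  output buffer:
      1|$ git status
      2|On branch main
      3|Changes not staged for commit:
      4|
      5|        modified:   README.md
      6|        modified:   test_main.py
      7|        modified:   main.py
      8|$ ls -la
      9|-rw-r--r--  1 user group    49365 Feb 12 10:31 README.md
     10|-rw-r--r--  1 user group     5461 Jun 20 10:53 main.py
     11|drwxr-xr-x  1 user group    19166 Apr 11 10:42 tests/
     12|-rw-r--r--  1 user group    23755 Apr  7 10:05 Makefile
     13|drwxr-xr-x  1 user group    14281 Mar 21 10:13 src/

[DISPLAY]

   ┠────────────────────────────────────
   ┃$ git status                        
   ┃On branch main                      
   ┃Changes not staged for commit:      
   ┃                                    
   ┃        modified:   README.md       
   ┃        modified:   test_main.py    
   ┃        modified:   main.py         
   ┃$ ls -la                            
   ┃-rw-r--r--  1 user group    49365 Fe
   ┃-rw-r--r--  1 user group     5461 Ju
   ┃drwxr-xr-x  1 user group    19166 Ap
   ┃-rw-r--r--  1 user group    23755 Ap
   ┗━━━━━━━━━━━━━━━━━━━━━━━━━━━━━━━━━━━━
            ┃        ++        **       
            ┗━━━━━━━━━━━━━━━━━━━━━━━━━━━
                                        
                                        
                                        
                                        
                                        
                                        


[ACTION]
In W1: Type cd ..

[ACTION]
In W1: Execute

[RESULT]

   ┠────────────────────────────────────
   ┃        modified:   README.md       
   ┃        modified:   test_main.py    
   ┃        modified:   main.py         
   ┃$ ls -la                            
   ┃-rw-r--r--  1 user group    49365 Fe
   ┃-rw-r--r--  1 user group     5461 Ju
   ┃drwxr-xr-x  1 user group    19166 Ap
   ┃-rw-r--r--  1 user group    23755 Ap
   ┃drwxr-xr-x  1 user group    14281 Ma
   ┃$ cd ..                             
   ┃                                    
   ┃$ █                                 
   ┗━━━━━━━━━━━━━━━━━━━━━━━━━━━━━━━━━━━━
            ┃        ++        **       
            ┗━━━━━━━━━━━━━━━━━━━━━━━━━━━
                                        
                                        
                                        
                                        
                                        
                                        


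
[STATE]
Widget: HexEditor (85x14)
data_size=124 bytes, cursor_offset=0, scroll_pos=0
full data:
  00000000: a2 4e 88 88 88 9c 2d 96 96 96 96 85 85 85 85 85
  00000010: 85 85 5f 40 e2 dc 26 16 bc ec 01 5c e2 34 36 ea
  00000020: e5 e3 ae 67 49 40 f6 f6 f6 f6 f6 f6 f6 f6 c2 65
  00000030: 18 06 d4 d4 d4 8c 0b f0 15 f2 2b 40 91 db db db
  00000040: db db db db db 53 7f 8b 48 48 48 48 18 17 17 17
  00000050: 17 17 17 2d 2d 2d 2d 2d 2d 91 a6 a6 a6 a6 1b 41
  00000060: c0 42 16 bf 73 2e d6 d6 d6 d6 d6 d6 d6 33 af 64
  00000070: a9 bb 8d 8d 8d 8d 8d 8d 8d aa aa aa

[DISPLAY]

00000000  A2 4e 88 88 88 9c 2d 96  96 96 96 85 85 85 85 85  |.N....-.........|       
00000010  85 85 5f 40 e2 dc 26 16  bc ec 01 5c e2 34 36 ea  |.._@..&....\.46.|       
00000020  e5 e3 ae 67 49 40 f6 f6  f6 f6 f6 f6 f6 f6 c2 65  |...gI@.........e|       
00000030  18 06 d4 d4 d4 8c 0b f0  15 f2 2b 40 91 db db db  |..........+@....|       
00000040  db db db db db 53 7f 8b  48 48 48 48 18 17 17 17  |.....S..HHHH....|       
00000050  17 17 17 2d 2d 2d 2d 2d  2d 91 a6 a6 a6 a6 1b 41  |...------......A|       
00000060  c0 42 16 bf 73 2e d6 d6  d6 d6 d6 d6 d6 33 af 64  |.B..s........3.d|       
00000070  a9 bb 8d 8d 8d 8d 8d 8d  8d aa aa aa              |............    |       
                                                                                     
                                                                                     
                                                                                     
                                                                                     
                                                                                     
                                                                                     


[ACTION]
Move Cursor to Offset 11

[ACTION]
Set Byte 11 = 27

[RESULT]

00000000  a2 4e 88 88 88 9c 2d 96  96 96 96 27 85 85 85 85  |.N....-....'....|       
00000010  85 85 5f 40 e2 dc 26 16  bc ec 01 5c e2 34 36 ea  |.._@..&....\.46.|       
00000020  e5 e3 ae 67 49 40 f6 f6  f6 f6 f6 f6 f6 f6 c2 65  |...gI@.........e|       
00000030  18 06 d4 d4 d4 8c 0b f0  15 f2 2b 40 91 db db db  |..........+@....|       
00000040  db db db db db 53 7f 8b  48 48 48 48 18 17 17 17  |.....S..HHHH....|       
00000050  17 17 17 2d 2d 2d 2d 2d  2d 91 a6 a6 a6 a6 1b 41  |...------......A|       
00000060  c0 42 16 bf 73 2e d6 d6  d6 d6 d6 d6 d6 33 af 64  |.B..s........3.d|       
00000070  a9 bb 8d 8d 8d 8d 8d 8d  8d aa aa aa              |............    |       
                                                                                     
                                                                                     
                                                                                     
                                                                                     
                                                                                     
                                                                                     


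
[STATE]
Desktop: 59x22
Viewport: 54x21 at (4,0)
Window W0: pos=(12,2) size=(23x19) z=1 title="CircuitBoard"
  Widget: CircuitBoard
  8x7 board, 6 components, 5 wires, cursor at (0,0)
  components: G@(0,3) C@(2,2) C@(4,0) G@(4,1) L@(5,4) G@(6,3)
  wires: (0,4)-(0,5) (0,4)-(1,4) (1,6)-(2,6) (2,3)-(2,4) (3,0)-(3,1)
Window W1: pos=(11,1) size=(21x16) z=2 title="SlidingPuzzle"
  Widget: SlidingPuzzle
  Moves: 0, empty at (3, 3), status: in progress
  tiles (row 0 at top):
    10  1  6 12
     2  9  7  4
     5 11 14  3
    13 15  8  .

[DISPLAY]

                                                      
       ┏━━━━━━━━━━━━━━━━━━━┓                          
       ┃ SlidingPuzzle     ┃━━┓                       
       ┠───────────────────┨  ┃                       
       ┃┌────┬────┬────┬───┃──┨                       
       ┃│ 10 │  1 │  6 │ 12┃  ┃                       
       ┃├────┼────┼────┼───┃ ·┃                       
       ┃│  2 │  9 │  7 │  4┃ │┃                       
       ┃├────┼────┼────┼───┃ ·┃                       
       ┃│  5 │ 11 │ 14 │  3┃  ┃                       
       ┃├────┼────┼────┼───┃ ·┃                       
       ┃│ 13 │ 15 │  8 │   ┃  ┃                       
       ┃└────┴────┴────┴───┃  ┃                       
       ┃Moves: 0           ┃  ┃                       
       ┃                   ┃  ┃                       
       ┃                   ┃  ┃                       
       ┗━━━━━━━━━━━━━━━━━━━┛ L┃                       
        ┃                     ┃                       
        ┃6               G    ┃                       
        ┃Cursor: (0,0)        ┃                       
        ┗━━━━━━━━━━━━━━━━━━━━━┛                       


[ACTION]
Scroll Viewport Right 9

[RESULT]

                                                      
      ┏━━━━━━━━━━━━━━━━━━━┓                           
      ┃ SlidingPuzzle     ┃━━┓                        
      ┠───────────────────┨  ┃                        
      ┃┌────┬────┬────┬───┃──┨                        
      ┃│ 10 │  1 │  6 │ 12┃  ┃                        
      ┃├────┼────┼────┼───┃ ·┃                        
      ┃│  2 │  9 │  7 │  4┃ │┃                        
      ┃├────┼────┼────┼───┃ ·┃                        
      ┃│  5 │ 11 │ 14 │  3┃  ┃                        
      ┃├────┼────┼────┼───┃ ·┃                        
      ┃│ 13 │ 15 │  8 │   ┃  ┃                        
      ┃└────┴────┴────┴───┃  ┃                        
      ┃Moves: 0           ┃  ┃                        
      ┃                   ┃  ┃                        
      ┃                   ┃  ┃                        
      ┗━━━━━━━━━━━━━━━━━━━┛ L┃                        
       ┃                     ┃                        
       ┃6               G    ┃                        
       ┃Cursor: (0,0)        ┃                        
       ┗━━━━━━━━━━━━━━━━━━━━━┛                        


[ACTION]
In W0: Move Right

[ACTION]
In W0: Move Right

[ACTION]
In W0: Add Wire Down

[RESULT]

                                                      
      ┏━━━━━━━━━━━━━━━━━━━┓                           
      ┃ SlidingPuzzle     ┃━━┓                        
      ┠───────────────────┨  ┃                        
      ┃┌────┬────┬────┬───┃──┨                        
      ┃│ 10 │  1 │  6 │ 12┃  ┃                        
      ┃├────┼────┼────┼───┃ ·┃                        
      ┃│  2 │  9 │  7 │  4┃ │┃                        
      ┃├────┼────┼────┼───┃ ·┃                        
      ┃│  5 │ 11 │ 14 │  3┃  ┃                        
      ┃├────┼────┼────┼───┃ ·┃                        
      ┃│ 13 │ 15 │  8 │   ┃  ┃                        
      ┃└────┴────┴────┴───┃  ┃                        
      ┃Moves: 0           ┃  ┃                        
      ┃                   ┃  ┃                        
      ┃                   ┃  ┃                        
      ┗━━━━━━━━━━━━━━━━━━━┛ L┃                        
       ┃                     ┃                        
       ┃6               G    ┃                        
       ┃Cursor: (0,2)        ┃                        
       ┗━━━━━━━━━━━━━━━━━━━━━┛                        


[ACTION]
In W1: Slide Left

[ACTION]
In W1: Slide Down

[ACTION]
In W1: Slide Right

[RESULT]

                                                      
      ┏━━━━━━━━━━━━━━━━━━━┓                           
      ┃ SlidingPuzzle     ┃━━┓                        
      ┠───────────────────┨  ┃                        
      ┃┌────┬────┬────┬───┃──┨                        
      ┃│ 10 │  1 │  6 │ 12┃  ┃                        
      ┃├────┼────┼────┼───┃ ·┃                        
      ┃│  2 │  9 │  7 │  4┃ │┃                        
      ┃├────┼────┼────┼───┃ ·┃                        
      ┃│  5 │ 11 │    │ 14┃  ┃                        
      ┃├────┼────┼────┼───┃ ·┃                        
      ┃│ 13 │ 15 │  8 │  3┃  ┃                        
      ┃└────┴────┴────┴───┃  ┃                        
      ┃Moves: 2           ┃  ┃                        
      ┃                   ┃  ┃                        
      ┃                   ┃  ┃                        
      ┗━━━━━━━━━━━━━━━━━━━┛ L┃                        
       ┃                     ┃                        
       ┃6               G    ┃                        
       ┃Cursor: (0,2)        ┃                        
       ┗━━━━━━━━━━━━━━━━━━━━━┛                        


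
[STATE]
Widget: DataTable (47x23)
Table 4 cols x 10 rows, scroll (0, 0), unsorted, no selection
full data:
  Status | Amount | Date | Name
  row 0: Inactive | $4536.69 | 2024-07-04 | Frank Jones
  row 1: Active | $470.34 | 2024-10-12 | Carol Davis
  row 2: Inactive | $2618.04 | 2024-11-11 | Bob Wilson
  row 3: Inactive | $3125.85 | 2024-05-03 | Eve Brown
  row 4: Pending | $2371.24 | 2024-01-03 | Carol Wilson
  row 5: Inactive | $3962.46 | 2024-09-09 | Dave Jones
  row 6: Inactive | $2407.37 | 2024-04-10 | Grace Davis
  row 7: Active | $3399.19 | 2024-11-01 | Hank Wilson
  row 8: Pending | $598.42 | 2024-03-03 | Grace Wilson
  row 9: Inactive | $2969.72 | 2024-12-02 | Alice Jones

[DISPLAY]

Status  │Amount  │Date      │Name              
────────┼────────┼──────────┼────────────      
Inactive│$4536.69│2024-07-04│Frank Jones       
Active  │$470.34 │2024-10-12│Carol Davis       
Inactive│$2618.04│2024-11-11│Bob Wilson        
Inactive│$3125.85│2024-05-03│Eve Brown         
Pending │$2371.24│2024-01-03│Carol Wilson      
Inactive│$3962.46│2024-09-09│Dave Jones        
Inactive│$2407.37│2024-04-10│Grace Davis       
Active  │$3399.19│2024-11-01│Hank Wilson       
Pending │$598.42 │2024-03-03│Grace Wilson      
Inactive│$2969.72│2024-12-02│Alice Jones       
                                               
                                               
                                               
                                               
                                               
                                               
                                               
                                               
                                               
                                               
                                               


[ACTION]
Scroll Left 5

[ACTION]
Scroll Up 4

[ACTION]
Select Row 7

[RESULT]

Status  │Amount  │Date      │Name              
────────┼────────┼──────────┼────────────      
Inactive│$4536.69│2024-07-04│Frank Jones       
Active  │$470.34 │2024-10-12│Carol Davis       
Inactive│$2618.04│2024-11-11│Bob Wilson        
Inactive│$3125.85│2024-05-03│Eve Brown         
Pending │$2371.24│2024-01-03│Carol Wilson      
Inactive│$3962.46│2024-09-09│Dave Jones        
Inactive│$2407.37│2024-04-10│Grace Davis       
>ctive  │$3399.19│2024-11-01│Hank Wilson       
Pending │$598.42 │2024-03-03│Grace Wilson      
Inactive│$2969.72│2024-12-02│Alice Jones       
                                               
                                               
                                               
                                               
                                               
                                               
                                               
                                               
                                               
                                               
                                               


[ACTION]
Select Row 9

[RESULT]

Status  │Amount  │Date      │Name              
────────┼────────┼──────────┼────────────      
Inactive│$4536.69│2024-07-04│Frank Jones       
Active  │$470.34 │2024-10-12│Carol Davis       
Inactive│$2618.04│2024-11-11│Bob Wilson        
Inactive│$3125.85│2024-05-03│Eve Brown         
Pending │$2371.24│2024-01-03│Carol Wilson      
Inactive│$3962.46│2024-09-09│Dave Jones        
Inactive│$2407.37│2024-04-10│Grace Davis       
Active  │$3399.19│2024-11-01│Hank Wilson       
Pending │$598.42 │2024-03-03│Grace Wilson      
>nactive│$2969.72│2024-12-02│Alice Jones       
                                               
                                               
                                               
                                               
                                               
                                               
                                               
                                               
                                               
                                               
                                               


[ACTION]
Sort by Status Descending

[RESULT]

Status ▼│Amount  │Date      │Name              
────────┼────────┼──────────┼────────────      
Pending │$2371.24│2024-01-03│Carol Wilson      
Pending │$598.42 │2024-03-03│Grace Wilson      
Inactive│$4536.69│2024-07-04│Frank Jones       
Inactive│$2618.04│2024-11-11│Bob Wilson        
Inactive│$3125.85│2024-05-03│Eve Brown         
Inactive│$3962.46│2024-09-09│Dave Jones        
Inactive│$2407.37│2024-04-10│Grace Davis       
Inactive│$2969.72│2024-12-02│Alice Jones       
Active  │$470.34 │2024-10-12│Carol Davis       
>ctive  │$3399.19│2024-11-01│Hank Wilson       
                                               
                                               
                                               
                                               
                                               
                                               
                                               
                                               
                                               
                                               
                                               


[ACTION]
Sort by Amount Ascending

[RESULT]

Status  │Amount ▲│Date      │Name              
────────┼────────┼──────────┼────────────      
Active  │$470.34 │2024-10-12│Carol Davis       
Pending │$598.42 │2024-03-03│Grace Wilson      
Pending │$2371.24│2024-01-03│Carol Wilson      
Inactive│$2407.37│2024-04-10│Grace Davis       
Inactive│$2618.04│2024-11-11│Bob Wilson        
Inactive│$2969.72│2024-12-02│Alice Jones       
Inactive│$3125.85│2024-05-03│Eve Brown         
Active  │$3399.19│2024-11-01│Hank Wilson       
Inactive│$3962.46│2024-09-09│Dave Jones        
>nactive│$4536.69│2024-07-04│Frank Jones       
                                               
                                               
                                               
                                               
                                               
                                               
                                               
                                               
                                               
                                               
                                               


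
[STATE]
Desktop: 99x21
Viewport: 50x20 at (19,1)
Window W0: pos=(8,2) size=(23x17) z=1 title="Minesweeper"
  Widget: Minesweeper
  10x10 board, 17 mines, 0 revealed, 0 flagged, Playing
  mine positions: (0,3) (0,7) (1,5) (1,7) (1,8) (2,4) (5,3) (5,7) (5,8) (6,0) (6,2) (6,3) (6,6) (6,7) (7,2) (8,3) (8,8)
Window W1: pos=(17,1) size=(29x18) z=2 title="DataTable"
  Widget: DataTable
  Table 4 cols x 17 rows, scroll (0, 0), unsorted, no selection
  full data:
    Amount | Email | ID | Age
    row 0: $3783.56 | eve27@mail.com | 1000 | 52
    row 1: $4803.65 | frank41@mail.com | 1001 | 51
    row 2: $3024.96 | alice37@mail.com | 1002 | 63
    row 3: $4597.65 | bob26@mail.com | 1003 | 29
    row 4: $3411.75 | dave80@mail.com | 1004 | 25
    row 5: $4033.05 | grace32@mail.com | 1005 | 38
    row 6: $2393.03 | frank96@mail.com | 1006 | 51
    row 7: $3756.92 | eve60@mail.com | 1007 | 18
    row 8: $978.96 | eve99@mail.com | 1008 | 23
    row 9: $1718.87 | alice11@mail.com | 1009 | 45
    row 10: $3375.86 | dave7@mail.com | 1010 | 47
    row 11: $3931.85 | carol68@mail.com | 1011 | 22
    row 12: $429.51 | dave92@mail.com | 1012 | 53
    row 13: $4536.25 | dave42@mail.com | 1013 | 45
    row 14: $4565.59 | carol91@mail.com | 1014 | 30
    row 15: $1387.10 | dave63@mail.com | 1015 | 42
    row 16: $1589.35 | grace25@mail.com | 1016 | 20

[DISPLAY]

━━━━━━━━━━━━━━━━━━━━━━━━━━┓                       
DataTable                 ┃                       
──────────────────────────┨                       
mount  │Email           │I┃                       
───────┼────────────────┼─┃                       
3783.56│eve27@mail.com  │1┃                       
4803.65│frank41@mail.com│1┃                       
3024.96│alice37@mail.com│1┃                       
4597.65│bob26@mail.com  │1┃                       
3411.75│dave80@mail.com │1┃                       
4033.05│grace32@mail.com│1┃                       
2393.03│frank96@mail.com│1┃                       
3756.92│eve60@mail.com  │1┃                       
978.96 │eve99@mail.com  │1┃                       
1718.87│alice11@mail.com│1┃                       
3375.86│dave7@mail.com  │1┃                       
3931.85│carol68@mail.com│1┃                       
━━━━━━━━━━━━━━━━━━━━━━━━━━┛                       
                                                  
                                                  


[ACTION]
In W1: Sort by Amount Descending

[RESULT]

━━━━━━━━━━━━━━━━━━━━━━━━━━┓                       
DataTable                 ┃                       
──────────────────────────┨                       
mount ▼│Email           │I┃                       
───────┼────────────────┼─┃                       
4803.65│frank41@mail.com│1┃                       
4597.65│bob26@mail.com  │1┃                       
4565.59│carol91@mail.com│1┃                       
4536.25│dave42@mail.com │1┃                       
4033.05│grace32@mail.com│1┃                       
3931.85│carol68@mail.com│1┃                       
3783.56│eve27@mail.com  │1┃                       
3756.92│eve60@mail.com  │1┃                       
3411.75│dave80@mail.com │1┃                       
3375.86│dave7@mail.com  │1┃                       
3024.96│alice37@mail.com│1┃                       
2393.03│frank96@mail.com│1┃                       
━━━━━━━━━━━━━━━━━━━━━━━━━━┛                       
                                                  
                                                  


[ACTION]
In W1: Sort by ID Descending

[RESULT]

━━━━━━━━━━━━━━━━━━━━━━━━━━┓                       
DataTable                 ┃                       
──────────────────────────┨                       
mount  │Email           │I┃                       
───────┼────────────────┼─┃                       
1589.35│grace25@mail.com│1┃                       
1387.10│dave63@mail.com │1┃                       
4565.59│carol91@mail.com│1┃                       
4536.25│dave42@mail.com │1┃                       
429.51 │dave92@mail.com │1┃                       
3931.85│carol68@mail.com│1┃                       
3375.86│dave7@mail.com  │1┃                       
1718.87│alice11@mail.com│1┃                       
978.96 │eve99@mail.com  │1┃                       
3756.92│eve60@mail.com  │1┃                       
2393.03│frank96@mail.com│1┃                       
4033.05│grace32@mail.com│1┃                       
━━━━━━━━━━━━━━━━━━━━━━━━━━┛                       
                                                  
                                                  


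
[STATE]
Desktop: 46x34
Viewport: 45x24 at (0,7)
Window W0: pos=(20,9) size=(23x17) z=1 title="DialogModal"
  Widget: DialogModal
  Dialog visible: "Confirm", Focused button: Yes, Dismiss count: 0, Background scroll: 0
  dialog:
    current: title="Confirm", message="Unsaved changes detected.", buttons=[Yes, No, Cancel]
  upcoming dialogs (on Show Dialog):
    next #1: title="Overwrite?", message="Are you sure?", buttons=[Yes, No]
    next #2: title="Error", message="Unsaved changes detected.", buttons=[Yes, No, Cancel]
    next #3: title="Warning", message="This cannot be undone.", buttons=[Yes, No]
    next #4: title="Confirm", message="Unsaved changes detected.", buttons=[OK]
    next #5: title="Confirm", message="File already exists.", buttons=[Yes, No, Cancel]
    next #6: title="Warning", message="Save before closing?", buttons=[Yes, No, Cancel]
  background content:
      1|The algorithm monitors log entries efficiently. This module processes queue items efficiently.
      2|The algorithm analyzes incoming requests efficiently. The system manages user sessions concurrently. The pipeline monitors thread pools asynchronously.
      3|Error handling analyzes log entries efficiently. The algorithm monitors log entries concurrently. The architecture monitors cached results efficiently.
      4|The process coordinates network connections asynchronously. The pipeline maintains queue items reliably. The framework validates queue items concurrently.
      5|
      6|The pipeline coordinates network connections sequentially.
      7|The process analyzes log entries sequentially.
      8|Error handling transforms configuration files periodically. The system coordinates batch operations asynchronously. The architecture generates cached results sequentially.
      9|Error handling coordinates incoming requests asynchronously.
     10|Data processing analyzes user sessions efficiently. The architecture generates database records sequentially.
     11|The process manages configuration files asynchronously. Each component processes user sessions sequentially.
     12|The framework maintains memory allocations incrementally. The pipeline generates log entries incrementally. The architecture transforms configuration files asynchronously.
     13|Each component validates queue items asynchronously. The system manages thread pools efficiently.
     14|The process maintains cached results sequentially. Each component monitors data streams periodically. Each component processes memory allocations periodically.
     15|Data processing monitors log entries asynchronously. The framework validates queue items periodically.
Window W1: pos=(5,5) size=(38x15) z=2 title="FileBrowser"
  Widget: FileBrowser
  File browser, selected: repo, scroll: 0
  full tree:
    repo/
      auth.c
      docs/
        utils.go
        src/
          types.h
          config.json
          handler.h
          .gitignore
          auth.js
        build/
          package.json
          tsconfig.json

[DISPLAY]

     ┠────────────────────────────────────┨  
     ┃> [-] repo/                         ┃  
     ┃    auth.c                          ┃  
     ┃    [+] docs/                       ┃  
     ┃                                    ┃  
     ┃                                    ┃  
     ┃                                    ┃  
     ┃                                    ┃  
     ┃                                    ┃  
     ┃                                    ┃  
     ┃                                    ┃  
     ┃                                    ┃  
     ┗━━━━━━━━━━━━━━━━━━━━━━━━━━━━━━━━━━━━┛  
                    ┃Er└───────────────┘di┃  
                    ┃Data processing analy┃  
                    ┃The process manages c┃  
                    ┃The framework maintai┃  
                    ┃Each component valida┃  
                    ┗━━━━━━━━━━━━━━━━━━━━━┛  
                                             
                                             
                                             
                                             
                                             


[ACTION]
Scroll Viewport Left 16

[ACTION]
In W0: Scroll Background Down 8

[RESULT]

     ┠────────────────────────────────────┨  
     ┃> [-] repo/                         ┃  
     ┃    auth.c                          ┃  
     ┃    [+] docs/                       ┃  
     ┃                                    ┃  
     ┃                                    ┃  
     ┃                                    ┃  
     ┃                                    ┃  
     ┃                                    ┃  
     ┃                                    ┃  
     ┃                                    ┃  
     ┃                                    ┃  
     ┗━━━━━━━━━━━━━━━━━━━━━━━━━━━━━━━━━━━━┛  
                    ┃  └───────────────┘  ┃  
                    ┃                     ┃  
                    ┃                     ┃  
                    ┃                     ┃  
                    ┃                     ┃  
                    ┗━━━━━━━━━━━━━━━━━━━━━┛  
                                             
                                             
                                             
                                             
                                             


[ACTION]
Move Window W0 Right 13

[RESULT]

     ┠────────────────────────────────────┨  
     ┃> [-] repo/                         ┃  
     ┃    auth.c                          ┃━━
     ┃    [+] docs/                       ┃  
     ┃                                    ┃──
     ┃                                    ┃di
     ┃                                    ┃ly
     ┃                                    ┃ c
     ┃                                    ┃ai
     ┃                                    ┃da
     ┃                                    ┃ns
     ┃                                    ┃it
     ┗━━━━━━━━━━━━━━━━━━━━━━━━━━━━━━━━━━━━┛  
                       ┃  └───────────────┘  
                       ┃                     
                       ┃                     
                       ┃                     
                       ┃                     
                       ┗━━━━━━━━━━━━━━━━━━━━━
                                             
                                             
                                             
                                             
                                             
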